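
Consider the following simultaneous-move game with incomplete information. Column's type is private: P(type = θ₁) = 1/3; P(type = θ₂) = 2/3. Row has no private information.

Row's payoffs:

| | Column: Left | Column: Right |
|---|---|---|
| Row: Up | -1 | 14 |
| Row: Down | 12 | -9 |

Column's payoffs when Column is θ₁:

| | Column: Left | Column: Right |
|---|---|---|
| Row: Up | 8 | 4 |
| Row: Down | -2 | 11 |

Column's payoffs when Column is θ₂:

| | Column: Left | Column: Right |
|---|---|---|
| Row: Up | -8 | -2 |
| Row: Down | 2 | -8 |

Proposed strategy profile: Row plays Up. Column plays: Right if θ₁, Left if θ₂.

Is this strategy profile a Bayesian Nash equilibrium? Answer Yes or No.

No

Row plays Up: E[Up] = 1/3·(14) + 2/3·(-1) = 4; E[Down] = 5. Not best-responding. ✗
Column (type θ₁), facing Up: Left gives 8, Right gives 4. Proposed Right is not best — profitable deviation exists. ✗
Column (type θ₂), facing Up: Left gives -8, Right gives -2. Proposed Left is not best — profitable deviation exists. ✗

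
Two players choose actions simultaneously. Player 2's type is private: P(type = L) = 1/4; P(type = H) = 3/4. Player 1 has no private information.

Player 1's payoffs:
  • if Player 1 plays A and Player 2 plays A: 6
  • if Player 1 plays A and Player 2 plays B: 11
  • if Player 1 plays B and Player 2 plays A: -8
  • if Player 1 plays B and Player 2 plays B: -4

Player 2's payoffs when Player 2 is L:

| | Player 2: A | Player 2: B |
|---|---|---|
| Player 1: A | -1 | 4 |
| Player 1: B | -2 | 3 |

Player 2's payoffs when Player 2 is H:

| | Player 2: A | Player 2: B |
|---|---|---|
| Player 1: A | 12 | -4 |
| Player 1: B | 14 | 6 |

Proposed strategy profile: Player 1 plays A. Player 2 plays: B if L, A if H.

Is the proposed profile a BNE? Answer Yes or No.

A profile is a BNE iff every type of every player is best-responding given beliefs about the other side.
Player 1 plays A: E[A] = 1/4·(11) + 3/4·(6) = 29/4; E[B] = -7. Best-responding. ✓
Player 2 (type L), facing A: A gives -1, B gives 4. Proposed B is best. ✓
Player 2 (type H), facing A: A gives 12, B gives -4. Proposed A is best. ✓

Yes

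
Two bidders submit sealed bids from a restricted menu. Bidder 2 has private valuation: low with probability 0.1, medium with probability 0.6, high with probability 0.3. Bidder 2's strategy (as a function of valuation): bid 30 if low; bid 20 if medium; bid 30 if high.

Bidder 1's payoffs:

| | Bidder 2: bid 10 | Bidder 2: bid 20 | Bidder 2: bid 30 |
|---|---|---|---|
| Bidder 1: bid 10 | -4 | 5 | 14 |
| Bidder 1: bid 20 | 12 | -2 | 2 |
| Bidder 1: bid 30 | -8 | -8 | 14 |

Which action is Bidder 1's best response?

bid 10

Compute Bidder 1's expected payoff for each action, taking the expectation over Bidder 2's type.
E[bid 10] = 0.1·(14) + 0.6·(5) + 0.3·(14) = 8.6
E[bid 20] = 0.1·(2) + 0.6·(-2) + 0.3·(2) = -0.4
E[bid 30] = 0.1·(14) + 0.6·(-8) + 0.3·(14) = 0.8
Best response: bid 10 (8.6 is the largest).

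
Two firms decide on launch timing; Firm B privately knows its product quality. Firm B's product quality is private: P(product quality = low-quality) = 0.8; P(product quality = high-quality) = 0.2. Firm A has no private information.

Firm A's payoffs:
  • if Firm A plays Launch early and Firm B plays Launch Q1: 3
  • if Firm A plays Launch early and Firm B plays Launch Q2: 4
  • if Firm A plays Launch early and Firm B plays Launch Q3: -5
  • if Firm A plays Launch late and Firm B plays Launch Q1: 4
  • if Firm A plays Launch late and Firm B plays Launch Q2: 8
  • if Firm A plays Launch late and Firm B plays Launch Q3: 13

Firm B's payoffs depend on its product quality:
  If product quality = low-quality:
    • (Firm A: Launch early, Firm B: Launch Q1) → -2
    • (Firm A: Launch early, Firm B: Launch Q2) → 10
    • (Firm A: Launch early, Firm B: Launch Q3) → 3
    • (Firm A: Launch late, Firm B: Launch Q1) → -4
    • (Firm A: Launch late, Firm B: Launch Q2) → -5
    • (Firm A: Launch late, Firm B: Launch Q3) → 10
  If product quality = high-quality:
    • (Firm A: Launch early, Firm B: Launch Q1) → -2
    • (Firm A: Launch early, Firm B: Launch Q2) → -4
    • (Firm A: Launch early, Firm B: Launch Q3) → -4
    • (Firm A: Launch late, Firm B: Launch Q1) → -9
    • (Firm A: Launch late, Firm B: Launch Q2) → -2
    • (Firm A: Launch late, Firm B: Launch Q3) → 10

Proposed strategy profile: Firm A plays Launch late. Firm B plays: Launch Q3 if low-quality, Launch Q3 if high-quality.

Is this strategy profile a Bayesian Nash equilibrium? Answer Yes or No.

Yes

Firm A plays Launch late: E[Launch late] = 0.8·(13) + 0.2·(13) = 13; E[Launch early] = -5. Best-responding. ✓
Firm B (product quality low-quality), facing Launch late: Launch Q1 gives -4, Launch Q2 gives -5, Launch Q3 gives 10. Proposed Launch Q3 is best. ✓
Firm B (product quality high-quality), facing Launch late: Launch Q1 gives -9, Launch Q2 gives -2, Launch Q3 gives 10. Proposed Launch Q3 is best. ✓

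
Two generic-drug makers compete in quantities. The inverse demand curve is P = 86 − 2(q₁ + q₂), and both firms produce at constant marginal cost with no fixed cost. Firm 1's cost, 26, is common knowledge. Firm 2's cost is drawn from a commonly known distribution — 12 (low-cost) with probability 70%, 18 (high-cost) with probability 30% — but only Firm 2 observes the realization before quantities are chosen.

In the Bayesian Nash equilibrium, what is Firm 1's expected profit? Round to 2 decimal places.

126.94

Type-c best response for Firm 2: q₂(c) = (86 − c)/4 − q₁/2.
Firm 1 maximizes expected profit; its first-order condition is 86 − 4q₁ − 2E[q₂] − 26 = 0.
Substituting E[q₂] and solving: E[c₂] = 13.8, so q₁ = (86 − 2·26 + 13.8)/6 = 7.96667.
E[P] = 86 − 2·(q₁ + E[q₂]) = 41.9333; Firm 1's expected profit = (E[P] − 26)·q₁ = (41.9333 − 26)·7.96667 = 126.936.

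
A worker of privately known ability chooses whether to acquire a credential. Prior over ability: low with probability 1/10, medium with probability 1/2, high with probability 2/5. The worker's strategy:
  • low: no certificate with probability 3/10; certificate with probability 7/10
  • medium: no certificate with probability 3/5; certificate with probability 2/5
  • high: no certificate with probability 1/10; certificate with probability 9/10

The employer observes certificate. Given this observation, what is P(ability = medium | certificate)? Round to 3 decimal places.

Apply Bayes' rule using the sender's strategy as the likelihood.
P(certificate) = (1/10)·(7/10) + (1/2)·(2/5) + (2/5)·(9/10) = 63/100
P(medium | certificate) = ((1/2)·(2/5)) / (63/100) = (1/5) / (63/100) = 20/63

0.317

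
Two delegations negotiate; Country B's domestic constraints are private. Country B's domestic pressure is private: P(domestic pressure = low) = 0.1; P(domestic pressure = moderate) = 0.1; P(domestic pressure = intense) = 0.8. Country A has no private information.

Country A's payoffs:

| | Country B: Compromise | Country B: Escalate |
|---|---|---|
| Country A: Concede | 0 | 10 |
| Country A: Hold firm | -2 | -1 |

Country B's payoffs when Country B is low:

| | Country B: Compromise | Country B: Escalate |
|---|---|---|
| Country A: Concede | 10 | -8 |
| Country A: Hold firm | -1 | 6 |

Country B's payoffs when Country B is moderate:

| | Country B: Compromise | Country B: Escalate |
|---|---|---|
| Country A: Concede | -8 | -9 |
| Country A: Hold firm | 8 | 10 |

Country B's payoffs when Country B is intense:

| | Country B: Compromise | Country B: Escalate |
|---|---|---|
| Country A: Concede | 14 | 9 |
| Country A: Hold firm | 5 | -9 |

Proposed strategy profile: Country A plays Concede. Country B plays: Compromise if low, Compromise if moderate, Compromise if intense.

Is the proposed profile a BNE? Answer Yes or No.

Country A plays Concede: E[Concede] = 0.1·(0) + 0.1·(0) + 0.8·(0) = 0; E[Hold firm] = -2. Best-responding. ✓
Country B (domestic pressure low), facing Concede: Compromise gives 10, Escalate gives -8. Proposed Compromise is best. ✓
Country B (domestic pressure moderate), facing Concede: Compromise gives -8, Escalate gives -9. Proposed Compromise is best. ✓
Country B (domestic pressure intense), facing Concede: Compromise gives 14, Escalate gives 9. Proposed Compromise is best. ✓

Yes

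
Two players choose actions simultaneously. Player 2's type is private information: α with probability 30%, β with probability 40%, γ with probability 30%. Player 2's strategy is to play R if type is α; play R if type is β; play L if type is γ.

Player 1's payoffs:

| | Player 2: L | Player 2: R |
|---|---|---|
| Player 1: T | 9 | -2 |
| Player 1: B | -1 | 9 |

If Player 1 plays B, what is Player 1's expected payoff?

E[B] = 0.3·9 + 0.4·9 + 0.3·(-1) = 2.7 + 3.6 + (-0.3) = 6

6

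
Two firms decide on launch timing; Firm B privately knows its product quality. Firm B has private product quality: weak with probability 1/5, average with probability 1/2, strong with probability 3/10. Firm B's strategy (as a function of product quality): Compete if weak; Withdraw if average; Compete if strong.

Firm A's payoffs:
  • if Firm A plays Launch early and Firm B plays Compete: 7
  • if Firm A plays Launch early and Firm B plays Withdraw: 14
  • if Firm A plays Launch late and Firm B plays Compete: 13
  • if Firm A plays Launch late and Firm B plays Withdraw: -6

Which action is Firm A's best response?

Launch early

Compute Firm A's expected payoff for each action, taking the expectation over Firm B's type.
E[Launch early] = 1/5·(7) + 1/2·(14) + 3/10·(7) = 21/2
E[Launch late] = 1/5·(13) + 1/2·(-6) + 3/10·(13) = 7/2
Best response: Launch early (21/2 is the largest).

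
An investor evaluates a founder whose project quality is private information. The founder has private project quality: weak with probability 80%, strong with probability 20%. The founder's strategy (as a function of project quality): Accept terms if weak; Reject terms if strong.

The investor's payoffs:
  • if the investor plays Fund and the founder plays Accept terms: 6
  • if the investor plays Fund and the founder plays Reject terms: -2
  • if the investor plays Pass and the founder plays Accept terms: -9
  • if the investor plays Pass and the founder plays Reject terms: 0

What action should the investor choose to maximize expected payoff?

Compute the investor's expected payoff for each action, taking the expectation over the founder's type.
E[Fund] = 0.8·(6) + 0.2·(-2) = 4.4
E[Pass] = 0.8·(-9) + 0.2·(0) = -7.2
Best response: Fund (4.4 is the largest).

Fund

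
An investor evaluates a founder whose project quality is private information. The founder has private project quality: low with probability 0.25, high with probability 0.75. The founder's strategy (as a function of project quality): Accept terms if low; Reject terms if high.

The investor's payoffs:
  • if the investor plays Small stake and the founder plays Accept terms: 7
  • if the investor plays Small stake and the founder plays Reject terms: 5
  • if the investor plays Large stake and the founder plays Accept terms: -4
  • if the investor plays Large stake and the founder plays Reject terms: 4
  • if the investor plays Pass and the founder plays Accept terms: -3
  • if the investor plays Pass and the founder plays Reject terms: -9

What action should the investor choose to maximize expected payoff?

E[Small stake] = 0.25·(7) + 0.75·(5) = 5.5
E[Large stake] = 0.25·(-4) + 0.75·(4) = 2
E[Pass] = 0.25·(-3) + 0.75·(-9) = -7.5
Best response: Small stake (5.5 is the largest).

Small stake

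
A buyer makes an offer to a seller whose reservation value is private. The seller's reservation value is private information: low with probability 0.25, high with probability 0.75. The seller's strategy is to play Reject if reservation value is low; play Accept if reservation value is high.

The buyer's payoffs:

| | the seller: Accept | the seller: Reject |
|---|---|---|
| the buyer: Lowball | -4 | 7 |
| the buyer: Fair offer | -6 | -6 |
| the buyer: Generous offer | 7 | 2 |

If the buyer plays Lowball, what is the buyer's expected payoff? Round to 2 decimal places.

E[Lowball] = 0.25·7 + 0.75·(-4) = 1.75 + (-3) = -1.25

-1.25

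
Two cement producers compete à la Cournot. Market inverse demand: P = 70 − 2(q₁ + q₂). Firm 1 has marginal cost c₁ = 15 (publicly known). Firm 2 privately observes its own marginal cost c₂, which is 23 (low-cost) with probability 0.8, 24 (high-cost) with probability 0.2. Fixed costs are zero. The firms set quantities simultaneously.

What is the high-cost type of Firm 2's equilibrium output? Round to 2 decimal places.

6.23

Type-c best response for Firm 2: q₂(c) = (70 − c)/4 − q₁/2.
Firm 1 maximizes expected profit; its first-order condition is 70 − 4q₁ − 2E[q₂] − 15 = 0.
Substituting E[q₂] and solving: E[c₂] = 23.2, so q₁ = (70 − 2·15 + 23.2)/6 = 10.5333.
q₂(high-cost) = (70 − 24 − 2·10.5333)/4 = 6.23333.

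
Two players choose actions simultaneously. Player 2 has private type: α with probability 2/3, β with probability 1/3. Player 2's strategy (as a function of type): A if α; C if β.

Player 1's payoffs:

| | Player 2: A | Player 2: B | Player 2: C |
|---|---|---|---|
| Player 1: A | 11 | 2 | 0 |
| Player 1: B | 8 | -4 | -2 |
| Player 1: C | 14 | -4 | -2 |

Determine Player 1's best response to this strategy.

Compute Player 1's expected payoff for each action, taking the expectation over Player 2's type.
E[A] = 2/3·(11) + 1/3·(0) = 22/3
E[B] = 2/3·(8) + 1/3·(-2) = 14/3
E[C] = 2/3·(14) + 1/3·(-2) = 26/3
Best response: C (26/3 is the largest).

C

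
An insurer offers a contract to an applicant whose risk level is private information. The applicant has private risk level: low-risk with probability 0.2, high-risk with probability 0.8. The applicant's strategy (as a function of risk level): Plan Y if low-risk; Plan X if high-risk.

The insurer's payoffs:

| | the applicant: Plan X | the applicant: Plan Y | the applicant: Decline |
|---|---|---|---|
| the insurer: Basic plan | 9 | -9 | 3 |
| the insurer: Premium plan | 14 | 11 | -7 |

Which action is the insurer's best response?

E[Basic plan] = 0.2·(-9) + 0.8·(9) = 5.4
E[Premium plan] = 0.2·(11) + 0.8·(14) = 13.4
Best response: Premium plan (13.4 is the largest).

Premium plan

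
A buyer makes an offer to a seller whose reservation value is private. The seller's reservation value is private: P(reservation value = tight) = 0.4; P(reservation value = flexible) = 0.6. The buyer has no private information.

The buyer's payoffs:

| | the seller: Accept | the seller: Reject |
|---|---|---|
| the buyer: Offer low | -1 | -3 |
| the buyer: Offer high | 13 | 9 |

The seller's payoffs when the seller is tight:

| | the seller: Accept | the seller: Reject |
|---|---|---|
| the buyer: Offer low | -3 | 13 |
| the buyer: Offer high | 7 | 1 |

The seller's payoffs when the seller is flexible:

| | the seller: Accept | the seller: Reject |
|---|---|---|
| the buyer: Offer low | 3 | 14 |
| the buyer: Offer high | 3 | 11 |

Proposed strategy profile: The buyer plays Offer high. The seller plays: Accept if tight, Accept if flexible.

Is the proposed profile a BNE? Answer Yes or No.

No

The buyer plays Offer high: E[Offer high] = 0.4·(13) + 0.6·(13) = 13; E[Offer low] = -1. Best-responding. ✓
The seller (reservation value tight), facing Offer high: Accept gives 7, Reject gives 1. Proposed Accept is best. ✓
The seller (reservation value flexible), facing Offer high: Accept gives 3, Reject gives 11. Proposed Accept is not best — profitable deviation exists. ✗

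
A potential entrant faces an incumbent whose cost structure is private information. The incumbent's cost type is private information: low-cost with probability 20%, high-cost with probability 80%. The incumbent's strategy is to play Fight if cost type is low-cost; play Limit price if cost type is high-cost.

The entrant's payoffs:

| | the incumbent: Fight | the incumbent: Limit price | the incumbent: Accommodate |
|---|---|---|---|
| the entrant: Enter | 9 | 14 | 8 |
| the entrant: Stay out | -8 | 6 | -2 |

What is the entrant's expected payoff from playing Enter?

Take the expectation over the incumbent's cost type, weighting each type's action by its prior probability.
E[Enter] = 0.2·9 + 0.8·14 = 1.8 + 11.2 = 13

13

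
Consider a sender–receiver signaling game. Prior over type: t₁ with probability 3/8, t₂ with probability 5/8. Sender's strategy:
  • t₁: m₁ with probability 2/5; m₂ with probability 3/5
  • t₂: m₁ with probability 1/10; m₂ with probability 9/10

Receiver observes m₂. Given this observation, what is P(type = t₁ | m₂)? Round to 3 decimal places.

0.286

Apply Bayes' rule using the sender's strategy as the likelihood.
P(m₂) = (3/8)·(3/5) + (5/8)·(9/10) = 63/80
P(t₁ | m₂) = ((3/8)·(3/5)) / (63/80) = (9/40) / (63/80) = 2/7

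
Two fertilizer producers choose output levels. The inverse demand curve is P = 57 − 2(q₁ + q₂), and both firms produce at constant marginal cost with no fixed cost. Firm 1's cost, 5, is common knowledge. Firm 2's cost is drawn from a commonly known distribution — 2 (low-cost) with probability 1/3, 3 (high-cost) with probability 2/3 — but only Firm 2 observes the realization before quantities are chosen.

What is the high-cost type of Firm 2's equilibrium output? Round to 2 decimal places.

Each type of Firm 2 best-responds to q₁; Firm 1 best-responds to the expected q₂ over Firm 2's types.
Firm 2 with cost c maximizes (57 − 2(q₁+q₂) − c)·q₂, giving q₂(c) = (57 − c − 2q₁)/4.
E[c₂] = 1/3·2 + 2/3·3 = 2.66667
Firm 1's FOC against E[q₂] yields q₁ = (57 − 2·5 + E[c₂])/6 = (57 − 10 + 2.66667)/6 = 8.27778.
q₂(high-cost) = (57 − 3 − 2·8.27778)/4 = 9.36111.

9.36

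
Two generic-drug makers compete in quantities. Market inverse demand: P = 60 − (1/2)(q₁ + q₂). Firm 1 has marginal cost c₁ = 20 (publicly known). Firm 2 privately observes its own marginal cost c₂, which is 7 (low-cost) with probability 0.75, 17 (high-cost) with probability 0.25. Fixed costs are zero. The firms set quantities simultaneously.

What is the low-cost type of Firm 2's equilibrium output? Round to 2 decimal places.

Type-c best response for Firm 2: q₂(c) = (60 − c) − q₁/2.
Firm 1 maximizes expected profit; its first-order condition is 60 − q₁ − (1/2)E[q₂] − 20 = 0.
Substituting E[q₂] and solving: E[c₂] = 9.5, so q₁ = (60 − 2·20 + 9.5)/(3/2) = 19.6667.
q₂(low-cost) = (60 − 7 − (1/2)·19.6667) = 43.1667.

43.17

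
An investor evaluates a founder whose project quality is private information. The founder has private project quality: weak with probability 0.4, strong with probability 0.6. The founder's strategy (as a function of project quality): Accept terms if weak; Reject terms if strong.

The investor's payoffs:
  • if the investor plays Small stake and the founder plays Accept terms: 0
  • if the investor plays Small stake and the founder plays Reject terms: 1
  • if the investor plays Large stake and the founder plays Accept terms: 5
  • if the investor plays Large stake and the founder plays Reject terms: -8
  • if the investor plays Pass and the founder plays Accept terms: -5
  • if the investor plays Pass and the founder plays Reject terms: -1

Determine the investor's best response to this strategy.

E[Small stake] = 0.4·(0) + 0.6·(1) = 0.6
E[Large stake] = 0.4·(5) + 0.6·(-8) = -2.8
E[Pass] = 0.4·(-5) + 0.6·(-1) = -2.6
Best response: Small stake (0.6 is the largest).

Small stake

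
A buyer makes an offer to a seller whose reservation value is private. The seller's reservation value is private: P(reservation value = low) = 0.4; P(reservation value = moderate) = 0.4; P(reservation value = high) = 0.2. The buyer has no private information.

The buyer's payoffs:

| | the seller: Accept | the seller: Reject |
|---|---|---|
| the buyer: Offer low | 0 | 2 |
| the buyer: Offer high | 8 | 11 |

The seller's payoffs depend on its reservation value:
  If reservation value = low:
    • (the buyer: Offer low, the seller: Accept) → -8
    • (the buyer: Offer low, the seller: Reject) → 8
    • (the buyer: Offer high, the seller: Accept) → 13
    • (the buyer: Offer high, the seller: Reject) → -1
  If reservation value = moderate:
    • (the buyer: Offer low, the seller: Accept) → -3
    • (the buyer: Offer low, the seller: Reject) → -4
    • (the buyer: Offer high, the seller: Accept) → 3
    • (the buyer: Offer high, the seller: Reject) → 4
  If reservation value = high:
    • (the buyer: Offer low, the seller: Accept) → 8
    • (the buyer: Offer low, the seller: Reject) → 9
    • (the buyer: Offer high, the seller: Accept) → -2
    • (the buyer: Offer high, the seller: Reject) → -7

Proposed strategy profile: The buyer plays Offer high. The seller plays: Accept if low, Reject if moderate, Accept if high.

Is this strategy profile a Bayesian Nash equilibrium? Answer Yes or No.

The buyer plays Offer high: E[Offer high] = 0.4·(8) + 0.4·(11) + 0.2·(8) = 9.2; E[Offer low] = 0.8. Best-responding. ✓
The seller (reservation value low), facing Offer high: Accept gives 13, Reject gives -1. Proposed Accept is best. ✓
The seller (reservation value moderate), facing Offer high: Accept gives 3, Reject gives 4. Proposed Reject is best. ✓
The seller (reservation value high), facing Offer high: Accept gives -2, Reject gives -7. Proposed Accept is best. ✓

Yes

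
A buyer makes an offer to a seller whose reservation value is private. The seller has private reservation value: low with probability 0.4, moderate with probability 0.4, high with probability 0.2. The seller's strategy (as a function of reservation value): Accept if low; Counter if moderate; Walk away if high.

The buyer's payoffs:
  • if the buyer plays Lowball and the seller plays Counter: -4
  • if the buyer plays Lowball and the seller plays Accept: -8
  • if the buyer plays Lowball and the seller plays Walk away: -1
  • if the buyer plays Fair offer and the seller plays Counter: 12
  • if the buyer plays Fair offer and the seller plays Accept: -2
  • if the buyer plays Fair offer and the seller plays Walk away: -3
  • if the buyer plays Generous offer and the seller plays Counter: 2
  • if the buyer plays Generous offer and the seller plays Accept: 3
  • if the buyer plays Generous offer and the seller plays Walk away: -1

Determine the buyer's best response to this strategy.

Fair offer

Compute the buyer's expected payoff for each action, taking the expectation over the seller's type.
E[Lowball] = 0.4·(-8) + 0.4·(-4) + 0.2·(-1) = -5
E[Fair offer] = 0.4·(-2) + 0.4·(12) + 0.2·(-3) = 3.4
E[Generous offer] = 0.4·(3) + 0.4·(2) + 0.2·(-1) = 1.8
Best response: Fair offer (3.4 is the largest).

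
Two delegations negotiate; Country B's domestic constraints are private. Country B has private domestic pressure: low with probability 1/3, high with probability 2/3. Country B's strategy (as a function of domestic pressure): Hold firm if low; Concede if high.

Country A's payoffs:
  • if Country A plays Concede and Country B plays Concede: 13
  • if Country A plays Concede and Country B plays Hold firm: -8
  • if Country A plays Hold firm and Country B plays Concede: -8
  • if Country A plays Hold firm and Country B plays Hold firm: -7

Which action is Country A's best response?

Concede

E[Concede] = 1/3·(-8) + 2/3·(13) = 6
E[Hold firm] = 1/3·(-7) + 2/3·(-8) = -23/3
Best response: Concede (6 is the largest).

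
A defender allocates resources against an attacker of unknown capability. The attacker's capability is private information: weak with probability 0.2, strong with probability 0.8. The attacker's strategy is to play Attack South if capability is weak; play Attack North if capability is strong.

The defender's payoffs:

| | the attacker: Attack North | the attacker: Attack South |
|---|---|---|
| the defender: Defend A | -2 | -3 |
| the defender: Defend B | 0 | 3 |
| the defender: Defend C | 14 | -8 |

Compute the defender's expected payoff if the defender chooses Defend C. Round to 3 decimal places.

E[Defend C] = 0.2·(-8) + 0.8·14 = (-1.6) + 11.2 = 9.6

9.600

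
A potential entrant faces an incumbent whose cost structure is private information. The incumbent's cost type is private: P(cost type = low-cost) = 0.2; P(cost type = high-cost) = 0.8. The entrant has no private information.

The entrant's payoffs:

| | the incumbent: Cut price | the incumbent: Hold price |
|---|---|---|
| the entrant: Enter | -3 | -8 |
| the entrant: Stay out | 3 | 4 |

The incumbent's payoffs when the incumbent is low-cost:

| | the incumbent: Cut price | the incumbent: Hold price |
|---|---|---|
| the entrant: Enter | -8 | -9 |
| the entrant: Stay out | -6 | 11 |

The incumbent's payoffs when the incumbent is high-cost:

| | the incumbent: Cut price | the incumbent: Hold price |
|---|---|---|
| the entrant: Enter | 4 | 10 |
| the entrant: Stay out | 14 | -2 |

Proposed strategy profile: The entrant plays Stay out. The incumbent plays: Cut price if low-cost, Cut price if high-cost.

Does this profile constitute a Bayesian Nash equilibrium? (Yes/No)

A profile is a BNE iff every type of every player is best-responding given beliefs about the other side.
The entrant plays Stay out: E[Stay out] = 0.2·(3) + 0.8·(3) = 3; E[Enter] = -3. Best-responding. ✓
The incumbent (cost type low-cost), facing Stay out: Cut price gives -6, Hold price gives 11. Proposed Cut price is not best — profitable deviation exists. ✗
The incumbent (cost type high-cost), facing Stay out: Cut price gives 14, Hold price gives -2. Proposed Cut price is best. ✓

No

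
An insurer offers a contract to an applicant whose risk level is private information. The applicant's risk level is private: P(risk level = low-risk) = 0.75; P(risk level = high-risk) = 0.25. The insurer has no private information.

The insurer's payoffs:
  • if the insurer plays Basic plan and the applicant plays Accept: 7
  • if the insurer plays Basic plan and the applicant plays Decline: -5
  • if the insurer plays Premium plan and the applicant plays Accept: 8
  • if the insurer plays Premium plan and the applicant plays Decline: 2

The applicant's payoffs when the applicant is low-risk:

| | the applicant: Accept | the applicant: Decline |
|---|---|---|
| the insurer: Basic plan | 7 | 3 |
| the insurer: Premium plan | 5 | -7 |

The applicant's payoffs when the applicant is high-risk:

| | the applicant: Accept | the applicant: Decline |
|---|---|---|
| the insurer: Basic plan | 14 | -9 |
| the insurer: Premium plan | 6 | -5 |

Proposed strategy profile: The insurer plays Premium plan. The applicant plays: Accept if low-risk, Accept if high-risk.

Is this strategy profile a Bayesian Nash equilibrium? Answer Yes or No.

The insurer plays Premium plan: E[Premium plan] = 0.75·(8) + 0.25·(8) = 8; E[Basic plan] = 7. Best-responding. ✓
The applicant (risk level low-risk), facing Premium plan: Accept gives 5, Decline gives -7. Proposed Accept is best. ✓
The applicant (risk level high-risk), facing Premium plan: Accept gives 6, Decline gives -5. Proposed Accept is best. ✓

Yes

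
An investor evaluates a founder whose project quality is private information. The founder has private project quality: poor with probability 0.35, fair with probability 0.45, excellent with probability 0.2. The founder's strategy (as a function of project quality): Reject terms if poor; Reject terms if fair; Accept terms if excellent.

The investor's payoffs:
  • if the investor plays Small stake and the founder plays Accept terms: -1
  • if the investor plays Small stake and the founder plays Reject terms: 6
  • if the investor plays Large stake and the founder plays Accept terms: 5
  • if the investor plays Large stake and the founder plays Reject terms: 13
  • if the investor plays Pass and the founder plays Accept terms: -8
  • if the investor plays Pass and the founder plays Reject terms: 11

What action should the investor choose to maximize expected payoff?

Compute the investor's expected payoff for each action, taking the expectation over the founder's type.
E[Small stake] = 0.35·(6) + 0.45·(6) + 0.2·(-1) = 4.6
E[Large stake] = 0.35·(13) + 0.45·(13) + 0.2·(5) = 11.4
E[Pass] = 0.35·(11) + 0.45·(11) + 0.2·(-8) = 7.2
Best response: Large stake (11.4 is the largest).

Large stake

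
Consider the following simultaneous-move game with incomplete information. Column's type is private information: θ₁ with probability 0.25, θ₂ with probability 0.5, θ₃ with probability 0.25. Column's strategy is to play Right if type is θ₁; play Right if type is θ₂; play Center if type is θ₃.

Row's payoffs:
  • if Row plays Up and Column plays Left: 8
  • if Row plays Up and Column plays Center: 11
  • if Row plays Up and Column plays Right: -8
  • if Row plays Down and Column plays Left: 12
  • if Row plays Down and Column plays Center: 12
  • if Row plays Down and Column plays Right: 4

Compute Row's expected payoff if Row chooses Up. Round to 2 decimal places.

-3.25

Take the expectation over Column's type, weighting each type's action by its prior probability.
E[Up] = 0.25·(-8) + 0.5·(-8) + 0.25·11 = (-2) + (-4) + 2.75 = -3.25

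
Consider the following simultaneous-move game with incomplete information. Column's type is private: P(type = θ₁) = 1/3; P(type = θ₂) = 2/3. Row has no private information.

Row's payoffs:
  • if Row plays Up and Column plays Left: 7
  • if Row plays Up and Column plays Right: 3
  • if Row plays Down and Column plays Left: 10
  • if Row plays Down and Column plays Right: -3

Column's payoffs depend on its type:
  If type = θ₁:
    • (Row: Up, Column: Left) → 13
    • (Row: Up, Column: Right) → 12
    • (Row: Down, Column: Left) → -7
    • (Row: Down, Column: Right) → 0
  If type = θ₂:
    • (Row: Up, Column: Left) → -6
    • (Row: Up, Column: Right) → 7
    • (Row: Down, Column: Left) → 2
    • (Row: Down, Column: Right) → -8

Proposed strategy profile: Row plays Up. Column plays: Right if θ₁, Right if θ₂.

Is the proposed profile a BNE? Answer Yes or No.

No

Row plays Up: E[Up] = 1/3·(3) + 2/3·(3) = 3; E[Down] = -3. Best-responding. ✓
Column (type θ₁), facing Up: Left gives 13, Right gives 12. Proposed Right is not best — profitable deviation exists. ✗
Column (type θ₂), facing Up: Left gives -6, Right gives 7. Proposed Right is best. ✓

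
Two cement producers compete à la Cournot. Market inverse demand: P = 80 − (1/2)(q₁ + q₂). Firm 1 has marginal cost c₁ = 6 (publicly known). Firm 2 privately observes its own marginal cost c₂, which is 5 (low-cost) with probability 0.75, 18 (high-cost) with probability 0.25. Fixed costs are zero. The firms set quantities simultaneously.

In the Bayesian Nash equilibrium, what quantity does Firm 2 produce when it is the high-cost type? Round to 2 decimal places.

Firm 2 with cost c maximizes (80 − (1/2)(q₁+q₂) − c)·q₂, giving q₂(c) = (80 − c − (1/2)q₁).
E[c₂] = 0.75·5 + 0.25·18 = 8.25
Firm 1's FOC against E[q₂] yields q₁ = (80 − 2·6 + E[c₂])/(3/2) = (80 − 12 + 8.25)/(3/2) = 50.8333.
q₂(high-cost) = (80 − 18 − (1/2)·50.8333) = 36.5833.

36.58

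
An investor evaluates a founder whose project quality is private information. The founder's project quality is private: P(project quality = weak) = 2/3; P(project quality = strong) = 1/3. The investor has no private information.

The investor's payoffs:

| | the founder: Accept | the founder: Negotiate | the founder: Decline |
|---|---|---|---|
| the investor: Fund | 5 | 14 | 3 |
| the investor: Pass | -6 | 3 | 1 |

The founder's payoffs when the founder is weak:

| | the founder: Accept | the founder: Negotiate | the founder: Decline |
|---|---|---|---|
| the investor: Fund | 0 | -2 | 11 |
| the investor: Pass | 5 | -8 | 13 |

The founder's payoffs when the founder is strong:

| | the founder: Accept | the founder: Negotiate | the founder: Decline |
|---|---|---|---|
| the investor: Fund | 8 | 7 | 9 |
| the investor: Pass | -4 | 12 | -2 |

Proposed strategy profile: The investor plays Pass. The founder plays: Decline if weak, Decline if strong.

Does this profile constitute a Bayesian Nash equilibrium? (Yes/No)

No

A profile is a BNE iff every type of every player is best-responding given beliefs about the other side.
The investor plays Pass: E[Pass] = 2/3·(1) + 1/3·(1) = 1; E[Fund] = 3. Not best-responding. ✗
The founder (project quality weak), facing Pass: Accept gives 5, Negotiate gives -8, Decline gives 13. Proposed Decline is best. ✓
The founder (project quality strong), facing Pass: Accept gives -4, Negotiate gives 12, Decline gives -2. Proposed Decline is not best — profitable deviation exists. ✗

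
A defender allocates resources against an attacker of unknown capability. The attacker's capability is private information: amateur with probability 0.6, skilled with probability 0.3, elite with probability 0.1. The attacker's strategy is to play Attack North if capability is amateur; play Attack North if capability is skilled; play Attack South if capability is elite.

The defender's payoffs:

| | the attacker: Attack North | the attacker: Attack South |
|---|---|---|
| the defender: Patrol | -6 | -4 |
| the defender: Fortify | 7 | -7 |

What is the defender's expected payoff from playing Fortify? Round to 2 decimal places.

E[Fortify] = 0.6·7 + 0.3·7 + 0.1·(-7) = 4.2 + 2.1 + (-0.7) = 5.6

5.60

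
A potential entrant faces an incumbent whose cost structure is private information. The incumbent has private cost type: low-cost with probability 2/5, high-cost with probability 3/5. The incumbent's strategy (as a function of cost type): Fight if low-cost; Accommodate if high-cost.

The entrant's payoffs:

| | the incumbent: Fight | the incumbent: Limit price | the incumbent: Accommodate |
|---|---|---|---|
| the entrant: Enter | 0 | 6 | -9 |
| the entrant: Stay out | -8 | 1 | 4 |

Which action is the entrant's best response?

Stay out

E[Enter] = 2/5·(0) + 3/5·(-9) = -27/5
E[Stay out] = 2/5·(-8) + 3/5·(4) = -4/5
Best response: Stay out (-4/5 is the largest).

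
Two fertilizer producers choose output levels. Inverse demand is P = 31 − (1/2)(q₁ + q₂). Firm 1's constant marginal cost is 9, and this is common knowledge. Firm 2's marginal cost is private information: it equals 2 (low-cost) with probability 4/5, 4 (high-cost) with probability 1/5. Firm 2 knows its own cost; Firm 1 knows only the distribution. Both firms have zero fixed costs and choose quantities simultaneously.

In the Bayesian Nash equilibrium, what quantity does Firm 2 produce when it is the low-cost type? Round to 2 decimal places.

Firm 2 with cost c maximizes (31 − (1/2)(q₁+q₂) − c)·q₂, giving q₂(c) = (31 − c − (1/2)q₁).
E[c₂] = 4/5·2 + 1/5·4 = 2.4
Firm 1's FOC against E[q₂] yields q₁ = (31 − 2·9 + E[c₂])/(3/2) = (31 − 18 + 2.4)/(3/2) = 10.2667.
q₂(low-cost) = (31 − 2 − (1/2)·10.2667) = 23.8667.

23.87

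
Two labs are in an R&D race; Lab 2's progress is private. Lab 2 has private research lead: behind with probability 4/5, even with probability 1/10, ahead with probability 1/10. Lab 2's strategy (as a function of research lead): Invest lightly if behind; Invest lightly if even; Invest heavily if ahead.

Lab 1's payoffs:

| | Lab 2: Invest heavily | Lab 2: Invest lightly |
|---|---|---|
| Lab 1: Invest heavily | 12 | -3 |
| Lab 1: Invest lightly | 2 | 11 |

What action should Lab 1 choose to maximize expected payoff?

Invest lightly

E[Invest heavily] = 4/5·(-3) + 1/10·(-3) + 1/10·(12) = -3/2
E[Invest lightly] = 4/5·(11) + 1/10·(11) + 1/10·(2) = 101/10
Best response: Invest lightly (101/10 is the largest).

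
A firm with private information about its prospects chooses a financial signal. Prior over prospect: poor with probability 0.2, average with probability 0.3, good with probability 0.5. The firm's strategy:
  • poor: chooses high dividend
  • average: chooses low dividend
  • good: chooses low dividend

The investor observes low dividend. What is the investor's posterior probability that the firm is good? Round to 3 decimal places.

0.625

P(low dividend) = 0.2·0 + 0.3·1 + 0.5·1 = 0.8
P(good | low dividend) = (0.5·1) / 0.8 = 0.5 / 0.8 = 0.625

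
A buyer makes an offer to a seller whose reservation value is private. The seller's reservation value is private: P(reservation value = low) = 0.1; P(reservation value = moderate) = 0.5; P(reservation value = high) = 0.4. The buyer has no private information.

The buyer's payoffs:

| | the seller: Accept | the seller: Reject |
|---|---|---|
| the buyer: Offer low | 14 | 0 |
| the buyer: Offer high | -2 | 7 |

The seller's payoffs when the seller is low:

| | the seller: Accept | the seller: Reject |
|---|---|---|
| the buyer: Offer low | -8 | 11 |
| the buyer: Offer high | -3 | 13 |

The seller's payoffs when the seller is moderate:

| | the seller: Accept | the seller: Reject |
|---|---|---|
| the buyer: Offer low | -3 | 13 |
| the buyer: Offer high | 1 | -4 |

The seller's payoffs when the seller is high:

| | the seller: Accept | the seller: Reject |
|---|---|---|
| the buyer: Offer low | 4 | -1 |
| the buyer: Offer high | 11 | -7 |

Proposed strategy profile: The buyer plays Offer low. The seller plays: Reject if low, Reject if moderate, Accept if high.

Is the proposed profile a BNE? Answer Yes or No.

Yes

The buyer plays Offer low: E[Offer low] = 0.1·(0) + 0.5·(0) + 0.4·(14) = 5.6; E[Offer high] = 3.4. Best-responding. ✓
The seller (reservation value low), facing Offer low: Accept gives -8, Reject gives 11. Proposed Reject is best. ✓
The seller (reservation value moderate), facing Offer low: Accept gives -3, Reject gives 13. Proposed Reject is best. ✓
The seller (reservation value high), facing Offer low: Accept gives 4, Reject gives -1. Proposed Accept is best. ✓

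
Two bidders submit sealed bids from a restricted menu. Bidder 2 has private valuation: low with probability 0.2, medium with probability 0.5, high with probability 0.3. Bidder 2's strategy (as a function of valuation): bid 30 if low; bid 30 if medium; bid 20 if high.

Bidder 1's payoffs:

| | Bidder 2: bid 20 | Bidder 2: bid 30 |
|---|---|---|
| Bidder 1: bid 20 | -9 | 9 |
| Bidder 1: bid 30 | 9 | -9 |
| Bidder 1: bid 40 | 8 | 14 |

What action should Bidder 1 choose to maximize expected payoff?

bid 40

E[bid 20] = 0.2·(9) + 0.5·(9) + 0.3·(-9) = 3.6
E[bid 30] = 0.2·(-9) + 0.5·(-9) + 0.3·(9) = -3.6
E[bid 40] = 0.2·(14) + 0.5·(14) + 0.3·(8) = 12.2
Best response: bid 40 (12.2 is the largest).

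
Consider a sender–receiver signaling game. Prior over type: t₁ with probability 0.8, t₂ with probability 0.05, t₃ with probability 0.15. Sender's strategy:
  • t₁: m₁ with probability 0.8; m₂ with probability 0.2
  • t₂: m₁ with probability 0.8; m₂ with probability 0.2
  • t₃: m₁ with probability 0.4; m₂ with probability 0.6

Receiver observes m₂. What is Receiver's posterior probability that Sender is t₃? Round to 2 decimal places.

P(m₂) = 0.8·0.2 + 0.05·0.2 + 0.15·0.6 = 0.26
P(t₃ | m₂) = (0.15·0.6) / 0.26 = 0.09 / 0.26 = 0.346154

0.35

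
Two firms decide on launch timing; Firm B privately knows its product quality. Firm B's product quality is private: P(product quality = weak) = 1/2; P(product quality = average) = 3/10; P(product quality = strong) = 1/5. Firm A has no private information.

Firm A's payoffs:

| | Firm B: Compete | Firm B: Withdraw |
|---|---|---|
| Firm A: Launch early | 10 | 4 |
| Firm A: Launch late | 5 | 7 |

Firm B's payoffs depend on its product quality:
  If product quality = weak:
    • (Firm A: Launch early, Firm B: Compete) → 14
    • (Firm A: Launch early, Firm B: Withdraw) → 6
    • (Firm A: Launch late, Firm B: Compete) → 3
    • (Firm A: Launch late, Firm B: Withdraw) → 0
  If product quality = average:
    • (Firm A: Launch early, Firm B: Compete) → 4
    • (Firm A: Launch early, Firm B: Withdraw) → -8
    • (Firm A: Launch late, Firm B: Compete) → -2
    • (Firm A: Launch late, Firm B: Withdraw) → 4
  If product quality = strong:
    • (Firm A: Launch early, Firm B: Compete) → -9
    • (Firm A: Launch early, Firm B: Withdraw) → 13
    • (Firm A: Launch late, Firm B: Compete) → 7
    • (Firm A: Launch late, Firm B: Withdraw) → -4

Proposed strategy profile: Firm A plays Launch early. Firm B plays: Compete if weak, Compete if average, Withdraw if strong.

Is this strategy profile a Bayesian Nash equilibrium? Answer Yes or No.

Firm A plays Launch early: E[Launch early] = 1/2·(10) + 3/10·(10) + 1/5·(4) = 44/5; E[Launch late] = 27/5. Best-responding. ✓
Firm B (product quality weak), facing Launch early: Compete gives 14, Withdraw gives 6. Proposed Compete is best. ✓
Firm B (product quality average), facing Launch early: Compete gives 4, Withdraw gives -8. Proposed Compete is best. ✓
Firm B (product quality strong), facing Launch early: Compete gives -9, Withdraw gives 13. Proposed Withdraw is best. ✓

Yes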